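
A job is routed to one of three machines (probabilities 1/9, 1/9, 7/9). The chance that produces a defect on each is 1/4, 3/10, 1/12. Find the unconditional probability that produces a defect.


P(A) = P(A|B1)P(B1) + P(A|B2)P(B2) + P(A|B3)P(B3)
= 1/4*1/9 + 3/10*1/9 + 1/12*7/9
= 1/36 + 1/30 + 7/108 = 17/135

17/135


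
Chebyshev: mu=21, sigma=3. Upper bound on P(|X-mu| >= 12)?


k = 12/3 = 4
Chebyshev: P(|X-mu| >= k*sigma) <= 1/k^2 = 1/4^2 = 1/16

1/16


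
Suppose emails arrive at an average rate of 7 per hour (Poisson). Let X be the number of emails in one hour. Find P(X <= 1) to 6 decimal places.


P(X<=1) = e^(-7)*7^0/0! + e^(-7)*7^1/1!
≈ 0.0009118820 + 0.0063831738
= 0.0072950558
≈ 0.007295

0.007295


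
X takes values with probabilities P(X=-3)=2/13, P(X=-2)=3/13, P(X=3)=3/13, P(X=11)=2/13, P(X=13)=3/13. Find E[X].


E[X] = sum(x * P(x))
= -3*2/13 - 2*3/13 + 3*3/13 + 11*2/13 + 13*3/13
= 58/13

58/13


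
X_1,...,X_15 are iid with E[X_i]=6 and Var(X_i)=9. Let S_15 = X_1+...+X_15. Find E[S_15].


E[S_n] = n*E[X_1] = 15*6 = 90

90


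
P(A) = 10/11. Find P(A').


P(A') = 1 - P(A) = 1 - 10/11 = 1/11

1/11


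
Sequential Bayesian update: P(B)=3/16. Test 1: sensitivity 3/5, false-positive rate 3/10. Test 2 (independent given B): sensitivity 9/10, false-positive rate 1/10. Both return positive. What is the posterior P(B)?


After test 1: P(+) = 3/5*3/16 + 3/10*13/16 = 57/160
P(B|+) = (9/80)/(57/160) = 6/19
After test 2 (use post1 as new prior): P(+) = 9/10*6/19 + 1/10*13/19 = 67/190
P(B|+,+) = (27/95)/(67/190) = 54/67

54/67


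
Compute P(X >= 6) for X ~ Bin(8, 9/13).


P(X>=6) = P(X=6) + P(X=7) + P(X=8)
= 238085568/815730721 + 153055008/815730721 + 43046721/815730721
= 434187297/815730721

434187297/815730721


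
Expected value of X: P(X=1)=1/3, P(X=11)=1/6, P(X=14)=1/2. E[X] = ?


E[X] = sum(x * P(x))
= 1*1/3 + 11*1/6 + 14*1/2
= 55/6

55/6


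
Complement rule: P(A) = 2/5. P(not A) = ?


P(A') = 1 - P(A) = 1 - 2/5 = 3/5

3/5


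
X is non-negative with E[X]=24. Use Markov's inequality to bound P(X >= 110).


Markov: P(X >= a) <= E[X]/a
P(X >= 110) <= 24/110 = 12/55

12/55


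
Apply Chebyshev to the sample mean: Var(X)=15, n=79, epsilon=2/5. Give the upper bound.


Var(Xbar) = Var(X)/n = 15/79
Chebyshev: P(|Xbar-mu| >= 2/5) <= Var(Xbar)/(2/5)^2 = (15/79)/(4/25) = 375/316
Bound exceeds 1, so trivial bound: 1

1


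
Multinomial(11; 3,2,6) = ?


11! = 39916800
Denominator: 3!=6 * 2!=2 * 6!=720
Coefficient = 39916800 / 8640 = 4620

4620


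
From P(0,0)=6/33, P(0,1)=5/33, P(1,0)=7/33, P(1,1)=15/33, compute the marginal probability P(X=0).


P(X=0) = P(0,0)+P(0,1) = 6/33 + 5/33 = 11/33 = 1/3

1/3


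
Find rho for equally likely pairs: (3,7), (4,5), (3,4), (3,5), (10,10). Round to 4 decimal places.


Cov(X,Y) = 5.0800, Var(X) = 7.4400, Var(Y) = 4.5600
rho = Cov/(sqrt(VarX)*sqrt(VarY)) = 0.8722

0.8722


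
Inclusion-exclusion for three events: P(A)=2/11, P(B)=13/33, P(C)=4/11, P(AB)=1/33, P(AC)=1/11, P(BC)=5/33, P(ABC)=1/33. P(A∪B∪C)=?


P(A∪B∪C) = P(A)+P(B)+P(C) - P(AB)-P(AC)-P(BC) + P(ABC)
= 2/11+13/33+4/11 - 1/33-1/11-5/33 + 1/33
= 23/33

23/33


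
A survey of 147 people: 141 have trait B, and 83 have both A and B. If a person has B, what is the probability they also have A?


P(A|B) = P(A∩B)/P(B) = (83/147)/(141/147) = 83/141

83/141


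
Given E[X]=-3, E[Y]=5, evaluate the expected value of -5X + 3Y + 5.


E[-5X + 3Y + 5] = -5*E[X] + 3*E[Y] + 5
= (-5)*(-3) + (3)*(5) + (5)
= 15 + 15 + 5 = 35

35


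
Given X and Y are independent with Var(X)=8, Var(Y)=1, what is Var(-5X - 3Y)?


Independence => Cov(X,Y)=0
Var(-5X - 3Y) = (-5)^2*Var(X) + (-3)^2*Var(Y)
= 25*8 + 9*1 = 209

209


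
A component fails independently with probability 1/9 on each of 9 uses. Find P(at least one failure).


P(at least one) = 1 - P(none)
P(none) = (1 - 1/9)^9 = (8/9)^9 = 134217728/387420489
P(at least one) = 1 - 134217728/387420489 = 253202761/387420489

253202761/387420489


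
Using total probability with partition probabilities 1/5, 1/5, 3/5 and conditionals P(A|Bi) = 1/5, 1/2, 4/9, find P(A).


P(A) = P(A|B1)P(B1) + P(A|B2)P(B2) + P(A|B3)P(B3)
= 1/5*1/5 + 1/2*1/5 + 4/9*3/5
= 1/25 + 1/10 + 4/15 = 61/150

61/150


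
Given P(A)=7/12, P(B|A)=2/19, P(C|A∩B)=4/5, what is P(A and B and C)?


P(A∩B∩C) = P(A) * P(B|A) * P(C|A∩B)
= 7/12 * 2/19 * 4/5
= 7/114 * 4/5 = 14/285

14/285


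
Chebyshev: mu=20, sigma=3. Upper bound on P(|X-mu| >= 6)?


k = 6/3 = 2
Chebyshev: P(|X-mu| >= k*sigma) <= 1/k^2 = 1/2^2 = 1/4

1/4


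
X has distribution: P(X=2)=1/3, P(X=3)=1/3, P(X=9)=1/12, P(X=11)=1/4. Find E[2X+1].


E[2X+1] = sum(g(x)*P(x))
= 5*1/3 + 7*1/3 + 19*1/12 + 23*1/4
= 34/3

34/3


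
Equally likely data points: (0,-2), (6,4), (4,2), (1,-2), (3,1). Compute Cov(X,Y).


E[X]=14/5, E[Y]=3/5, E[XY]=33/5
Cov(X,Y) = E[XY] - E[X]E[Y] = 33/5 - 14/5*3/5 = 123/25

123/25


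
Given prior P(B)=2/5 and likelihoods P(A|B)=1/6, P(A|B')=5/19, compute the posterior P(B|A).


P(A) = P(A|B)P(B) + P(A|B')P(B') = 1/6*2/5 + 5/19*3/5 = 64/285
P(B|A) = P(A|B)P(B)/P(A) = (1/15)/(64/285) = 19/64

19/64


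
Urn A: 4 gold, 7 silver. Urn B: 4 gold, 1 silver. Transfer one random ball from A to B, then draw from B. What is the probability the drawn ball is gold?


P(transfer gold) = 4/11; P(transfer silver) = 7/11
If gold transferred: Urn II has 5 gold of 6, so P(gold|gold moved) = 5/6
If silver transferred: Urn II has 4 gold of 6, so P(gold|silver moved) = 2/3
By total probability: P(gold) = 4/11*5/6 + 7/11*2/3 = 8/11

8/11


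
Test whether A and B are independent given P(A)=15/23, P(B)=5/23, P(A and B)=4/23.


P(A)*P(B) = 15/23*5/23 = 75/529
P(A∩B) = 4/23 != 75/529, so not independent

No, A and B are not independent


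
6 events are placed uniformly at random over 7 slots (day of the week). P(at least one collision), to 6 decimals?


P(all different) = prod((7-i)/7 for i=0..5) = 0.042839
P(at least one match) = 1 - 0.042839 = 0.957161

0.957161


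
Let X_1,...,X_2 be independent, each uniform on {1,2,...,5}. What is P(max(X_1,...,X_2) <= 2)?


P(max <= 2) = P(all X_i <= 2) = (P(X_1 <= 2))^2
= (2/5)^2 = 4/25

4/25


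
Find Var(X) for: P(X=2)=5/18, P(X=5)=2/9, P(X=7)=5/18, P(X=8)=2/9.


E[X] = 97/18, E[X^2] = 69/2
Var(X) = E[X^2] - (E[X])^2 = 69/2 - (97/18)^2 = 1769/324

1769/324


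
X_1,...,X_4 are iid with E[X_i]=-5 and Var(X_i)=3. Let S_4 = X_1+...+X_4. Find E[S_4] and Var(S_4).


E[S_n] = n*mu = 4*-5 = -20
Var(S_n) = n*sigma^2 = 4*3 = 12

E[S_4]=-20, Var(S_4)=12


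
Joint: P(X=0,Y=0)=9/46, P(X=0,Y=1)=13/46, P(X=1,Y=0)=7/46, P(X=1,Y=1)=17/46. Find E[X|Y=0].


P(Y=0) = 16/46
E[X|Y=0] = (0*9 + 1*7)/16 = 7/16

7/16


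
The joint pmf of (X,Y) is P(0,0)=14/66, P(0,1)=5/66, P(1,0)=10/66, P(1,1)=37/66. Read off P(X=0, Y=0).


Read from table: P(X=0, Y=0) = 14/66 = 7/33

7/33


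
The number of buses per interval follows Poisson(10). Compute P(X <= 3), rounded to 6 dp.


P(X<=3) = e^(-10)*10^0/0! + e^(-10)*10^1/1! + e^(-10)*10^2/2! + e^(-10)*10^3/3!
≈ 0.0000453999 + 0.0004539993 + 0.0022699965 + 0.0075666550
= 0.0103360507
≈ 0.010336

0.010336


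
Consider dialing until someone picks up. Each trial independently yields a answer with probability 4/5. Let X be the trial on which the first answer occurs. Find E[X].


For geometric (trials until first success), E[X] = 1/p = 1/(4/5) = 5/4

5/4


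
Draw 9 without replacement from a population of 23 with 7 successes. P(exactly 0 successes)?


P(X=0) = C(7,0)*C(16,9) / C(23,9)
= 1*11440 / 817190
= 11440/817190 = 104/7429

104/7429


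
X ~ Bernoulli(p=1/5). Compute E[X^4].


For Bernoulli: X in {0,1}
E[X^4] = 0^4*(1-1/5) + 1^4*1/5 = 1/5

1/5


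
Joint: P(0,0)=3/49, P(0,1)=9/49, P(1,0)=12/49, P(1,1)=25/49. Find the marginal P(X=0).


P(X=0) = P(0,0)+P(0,1) = 3/49 + 9/49 = 12/49

12/49


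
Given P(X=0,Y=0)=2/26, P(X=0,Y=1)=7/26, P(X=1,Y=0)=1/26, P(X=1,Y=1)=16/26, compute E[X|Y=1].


P(Y=1) = 23/26
E[X|Y=1] = (0*7 + 1*16)/23 = 16/23

16/23


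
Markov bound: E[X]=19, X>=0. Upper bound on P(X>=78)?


Markov: P(X >= a) <= E[X]/a
P(X >= 78) <= 19/78

19/78


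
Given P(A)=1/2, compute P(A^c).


P(A') = 1 - P(A) = 1 - 1/2 = 1/2

1/2


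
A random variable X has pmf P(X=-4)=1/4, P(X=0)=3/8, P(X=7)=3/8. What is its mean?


E[X] = sum(x * P(x))
= -4*1/4 + 0*3/8 + 7*3/8
= 13/8

13/8


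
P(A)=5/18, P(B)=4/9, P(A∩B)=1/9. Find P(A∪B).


P(A∪B) = P(A) + P(B) - P(A∩B)
= 5/18 + 4/9 - 1/9 = 11/18

11/18


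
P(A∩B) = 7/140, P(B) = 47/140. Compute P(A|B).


P(A|B) = P(A∩B)/P(B) = (7/140)/(47/140) = 7/47

7/47


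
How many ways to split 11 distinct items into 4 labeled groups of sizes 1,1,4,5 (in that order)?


11! = 39916800
Denominator: 1!=1 * 1!=1 * 4!=24 * 5!=120
Coefficient = 39916800 / 2880 = 13860

13860


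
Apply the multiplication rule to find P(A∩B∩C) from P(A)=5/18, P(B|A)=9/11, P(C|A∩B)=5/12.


P(A∩B∩C) = P(A) * P(B|A) * P(C|A∩B)
= 5/18 * 9/11 * 5/12
= 5/22 * 5/12 = 25/264

25/264


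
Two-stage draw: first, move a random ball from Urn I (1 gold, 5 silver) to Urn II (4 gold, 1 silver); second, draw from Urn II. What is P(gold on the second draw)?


P(transfer gold) = 1/6; P(transfer silver) = 5/6
If gold transferred: Urn II has 5 gold of 6, so P(gold|gold moved) = 5/6
If silver transferred: Urn II has 4 gold of 6, so P(gold|silver moved) = 2/3
By total probability: P(gold) = 1/6*5/6 + 5/6*2/3 = 25/36

25/36


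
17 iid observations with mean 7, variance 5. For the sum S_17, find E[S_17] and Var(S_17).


E[S_n] = n*mu = 17*7 = 119
Var(S_n) = n*sigma^2 = 17*5 = 85

E[S_17]=119, Var(S_17)=85


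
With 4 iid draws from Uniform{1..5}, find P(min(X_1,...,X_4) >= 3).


P(min >= 3) = P(all X_i >= 3) = (P(X_1 >= 3))^4
= (3/5)^4 = 81/625

81/625


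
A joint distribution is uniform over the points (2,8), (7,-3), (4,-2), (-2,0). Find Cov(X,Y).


E[X]=11/4, E[Y]=3/4, E[XY]=-13/4
Cov(X,Y) = E[XY] - E[X]E[Y] = -13/4 - 11/4*3/4 = -85/16

-85/16


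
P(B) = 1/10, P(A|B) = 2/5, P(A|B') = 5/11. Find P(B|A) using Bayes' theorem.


P(A) = P(A|B)P(B) + P(A|B')P(B') = 2/5*1/10 + 5/11*9/10 = 247/550
P(B|A) = P(A|B)P(B)/P(A) = (1/25)/(247/550) = 22/247

22/247


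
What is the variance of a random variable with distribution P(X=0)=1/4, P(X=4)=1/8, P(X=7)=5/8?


E[X] = 39/8, E[X^2] = 261/8
Var(X) = E[X^2] - (E[X])^2 = 261/8 - (39/8)^2 = 567/64

567/64


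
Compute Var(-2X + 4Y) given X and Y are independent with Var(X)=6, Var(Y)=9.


Independence => Cov(X,Y)=0
Var(-2X + 4Y) = (-2)^2*Var(X) + 4^2*Var(Y)
= 4*6 + 16*9 = 168

168


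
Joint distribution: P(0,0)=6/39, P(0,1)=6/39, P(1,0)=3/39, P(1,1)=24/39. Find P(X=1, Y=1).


Read from table: P(X=1, Y=1) = 24/39 = 8/13

8/13


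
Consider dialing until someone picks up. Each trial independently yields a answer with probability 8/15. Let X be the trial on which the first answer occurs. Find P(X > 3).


P(X > 3) = P(first 3 trials all fail) = (1-p)^3 = (7/15)^3 = 343/3375

343/3375


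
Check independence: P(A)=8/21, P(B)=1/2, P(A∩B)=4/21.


P(A)*P(B) = 8/21*1/2 = 4/21
P(A∩B) = 4/21, which equals P(A)P(B), so independent

Yes, A and B are independent


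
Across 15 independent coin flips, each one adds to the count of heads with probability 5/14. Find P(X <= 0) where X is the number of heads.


P(X<=0) = P(X=0)
= 205891132094649/155568095557812224
= 205891132094649/155568095557812224

205891132094649/155568095557812224


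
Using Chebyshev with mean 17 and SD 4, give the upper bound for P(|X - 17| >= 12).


k = 12/4 = 3
Chebyshev: P(|X-mu| >= k*sigma) <= 1/k^2 = 1/3^2 = 1/9

1/9


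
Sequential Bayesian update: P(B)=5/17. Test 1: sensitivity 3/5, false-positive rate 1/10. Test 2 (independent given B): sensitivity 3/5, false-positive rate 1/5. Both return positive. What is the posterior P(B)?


After test 1: P(+) = 3/5*5/17 + 1/10*12/17 = 21/85
P(B|+) = (3/17)/(21/85) = 5/7
After test 2 (use post1 as new prior): P(+) = 3/5*5/7 + 1/5*2/7 = 17/35
P(B|+,+) = (3/7)/(17/35) = 15/17

15/17


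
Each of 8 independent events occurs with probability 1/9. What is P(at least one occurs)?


P(at least one) = 1 - P(none)
P(none) = (1 - 1/9)^8 = (8/9)^8 = 16777216/43046721
P(at least one) = 1 - 16777216/43046721 = 26269505/43046721

26269505/43046721


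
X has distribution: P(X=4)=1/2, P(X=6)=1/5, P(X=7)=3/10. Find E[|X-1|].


E[|X-1|] = sum(g(x)*P(x))
= 3*1/2 + 5*1/5 + 6*3/10
= 43/10

43/10


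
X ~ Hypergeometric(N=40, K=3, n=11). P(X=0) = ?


P(X=0) = C(3,0)*C(37,11) / C(40,11)
= 1*854992152 / 2311801440
= 854992152/2311801440 = 1827/4940

1827/4940


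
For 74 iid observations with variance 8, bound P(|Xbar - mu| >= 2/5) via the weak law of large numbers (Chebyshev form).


Var(Xbar) = Var(X)/n = 8/74
Chebyshev: P(|Xbar-mu| >= 2/5) <= Var(Xbar)/(2/5)^2 = (4/37)/(4/25) = 25/37

25/37


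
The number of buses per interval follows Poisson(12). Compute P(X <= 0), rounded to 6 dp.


P(X<=0) = e^(-12)*12^0/0!
≈ 0.0000061442
≈ 0.000006

0.000006


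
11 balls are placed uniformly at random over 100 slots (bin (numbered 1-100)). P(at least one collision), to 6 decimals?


P(all different) = prod((100-i)/100 for i=0..10) = 0.565341
P(at least one match) = 1 - 0.565341 = 0.434659

0.434659


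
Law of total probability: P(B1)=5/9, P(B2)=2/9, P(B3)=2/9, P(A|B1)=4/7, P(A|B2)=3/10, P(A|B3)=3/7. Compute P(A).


P(A) = P(A|B1)P(B1) + P(A|B2)P(B2) + P(A|B3)P(B3)
= 4/7*5/9 + 3/10*2/9 + 3/7*2/9
= 20/63 + 1/15 + 2/21 = 151/315

151/315


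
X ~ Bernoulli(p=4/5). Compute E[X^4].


For Bernoulli: X in {0,1}
E[X^4] = 0^4*(1-4/5) + 1^4*4/5 = 4/5

4/5


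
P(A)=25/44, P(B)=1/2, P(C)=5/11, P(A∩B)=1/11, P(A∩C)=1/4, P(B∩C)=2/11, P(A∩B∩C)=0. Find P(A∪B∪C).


P(A∪B∪C) = P(A)+P(B)+P(C) - P(AB)-P(AC)-P(BC) + P(ABC)
= 25/44+1/2+5/11 - 1/11-1/4-2/11 + 0
= 1

1


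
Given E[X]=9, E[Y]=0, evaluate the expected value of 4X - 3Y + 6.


E[4X - 3Y + 6] = 4*E[X] - 3*E[Y] + 6
= (4)*(9) + (-3)*(0) + (6)
= 36 + 0 + 6 = 42

42


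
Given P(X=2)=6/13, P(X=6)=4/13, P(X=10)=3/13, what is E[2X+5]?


E[2X+5] = sum(g(x)*P(x))
= 9*6/13 + 17*4/13 + 25*3/13
= 197/13

197/13


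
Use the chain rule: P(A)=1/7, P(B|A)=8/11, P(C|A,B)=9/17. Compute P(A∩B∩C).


P(A∩B∩C) = P(A) * P(B|A) * P(C|A∩B)
= 1/7 * 8/11 * 9/17
= 8/77 * 9/17 = 72/1309

72/1309


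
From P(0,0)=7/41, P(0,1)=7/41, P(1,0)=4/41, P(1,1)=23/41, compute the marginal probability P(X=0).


P(X=0) = P(0,0)+P(0,1) = 7/41 + 7/41 = 14/41

14/41


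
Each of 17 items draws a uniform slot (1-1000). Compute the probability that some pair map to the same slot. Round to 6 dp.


P(all different) = prod((1000-i)/1000 for i=0..16) = 0.872185
P(at least one match) = 1 - 0.872185 = 0.127815

0.127815


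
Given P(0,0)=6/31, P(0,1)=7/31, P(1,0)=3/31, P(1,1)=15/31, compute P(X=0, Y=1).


Read from table: P(X=0, Y=1) = 7/31

7/31


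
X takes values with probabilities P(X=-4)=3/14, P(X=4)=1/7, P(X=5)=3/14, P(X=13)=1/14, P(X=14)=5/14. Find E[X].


E[X] = sum(x * P(x))
= -4*3/14 + 4*1/7 + 5*3/14 + 13*1/14 + 14*5/14
= 47/7

47/7


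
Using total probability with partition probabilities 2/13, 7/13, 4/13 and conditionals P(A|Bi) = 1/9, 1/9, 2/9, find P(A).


P(A) = P(A|B1)P(B1) + P(A|B2)P(B2) + P(A|B3)P(B3)
= 1/9*2/13 + 1/9*7/13 + 2/9*4/13
= 2/117 + 7/117 + 8/117 = 17/117

17/117


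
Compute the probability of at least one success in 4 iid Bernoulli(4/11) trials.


P(at least one) = 1 - P(none)
P(none) = (1 - 4/11)^4 = (7/11)^4 = 2401/14641
P(at least one) = 1 - 2401/14641 = 12240/14641

12240/14641


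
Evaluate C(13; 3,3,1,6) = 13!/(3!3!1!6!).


13! = 6227020800
Denominator: 3!=6 * 3!=6 * 1!=1 * 6!=720
Coefficient = 6227020800 / 25920 = 240240

240240


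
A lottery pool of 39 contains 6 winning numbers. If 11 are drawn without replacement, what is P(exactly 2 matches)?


P(X=2) = C(6,2)*C(33,9) / C(39,11)
= 15*38567100 / 1676056044
= 578506500/1676056044 = 4125/11951

4125/11951


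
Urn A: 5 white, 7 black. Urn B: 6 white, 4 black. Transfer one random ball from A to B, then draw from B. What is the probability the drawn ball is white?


P(transfer white) = 5/12; P(transfer black) = 7/12
If white transferred: Urn II has 7 white of 11, so P(white|white moved) = 7/11
If black transferred: Urn II has 6 white of 11, so P(white|black moved) = 6/11
By total probability: P(white) = 5/12*7/11 + 7/12*6/11 = 7/12

7/12


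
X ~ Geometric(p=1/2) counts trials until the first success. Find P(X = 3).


P(X=3) = (1-p)^2 * p = (1/2)^2 * 1/2
= 1/4 * 1/2 = 1/8

1/8


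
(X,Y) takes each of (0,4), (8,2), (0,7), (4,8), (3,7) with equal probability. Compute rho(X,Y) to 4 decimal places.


Cov(X,Y) = -3.0000, Var(X) = 8.8000, Var(Y) = 5.0400
rho = Cov/(sqrt(VarX)*sqrt(VarY)) = -0.4505

-0.4505


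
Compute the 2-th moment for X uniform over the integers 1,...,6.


E[X^2] = (1/6) * sum(x^2 for x=1..6)
= 91/6

91/6


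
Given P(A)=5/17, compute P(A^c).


P(A') = 1 - P(A) = 1 - 5/17 = 12/17

12/17


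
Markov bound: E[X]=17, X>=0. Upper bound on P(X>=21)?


Markov: P(X >= a) <= E[X]/a
P(X >= 21) <= 17/21

17/21


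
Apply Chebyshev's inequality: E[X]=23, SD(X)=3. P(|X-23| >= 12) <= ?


k = 12/3 = 4
Chebyshev: P(|X-mu| >= k*sigma) <= 1/k^2 = 1/4^2 = 1/16

1/16


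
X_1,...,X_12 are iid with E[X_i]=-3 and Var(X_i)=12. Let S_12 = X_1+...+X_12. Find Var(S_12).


By independence, Var(S_n) = n*Var(X_1) = 12*12 = 144

144


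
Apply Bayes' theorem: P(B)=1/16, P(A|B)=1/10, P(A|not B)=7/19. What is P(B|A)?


P(A) = P(A|B)P(B) + P(A|B')P(B') = 1/10*1/16 + 7/19*15/16 = 1069/3040
P(B|A) = P(A|B)P(B)/P(A) = (1/160)/(1069/3040) = 19/1069

19/1069


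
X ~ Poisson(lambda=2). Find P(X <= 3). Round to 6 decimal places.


P(X<=3) = e^(-2)*2^0/0! + e^(-2)*2^1/1! + e^(-2)*2^2/2! + e^(-2)*2^3/3!
≈ 0.1353352832 + 0.2706705665 + 0.2706705665 + 0.1804470443
= 0.8571234605
≈ 0.857123

0.857123


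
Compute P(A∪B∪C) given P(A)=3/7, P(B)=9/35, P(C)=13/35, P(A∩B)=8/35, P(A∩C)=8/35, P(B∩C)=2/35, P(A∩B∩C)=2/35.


P(A∪B∪C) = P(A)+P(B)+P(C) - P(AB)-P(AC)-P(BC) + P(ABC)
= 3/7+9/35+13/35 - 8/35-8/35-2/35 + 2/35
= 3/5

3/5


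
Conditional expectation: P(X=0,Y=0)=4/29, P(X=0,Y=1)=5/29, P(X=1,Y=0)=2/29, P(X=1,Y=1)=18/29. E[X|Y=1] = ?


P(Y=1) = 23/29
E[X|Y=1] = (0*5 + 1*18)/23 = 18/23

18/23


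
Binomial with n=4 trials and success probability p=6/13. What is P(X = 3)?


P(X=3) = C(4,3) * p^3 * (1-p)^1
= 4 * 216/2197 * 7/13
= 6048/28561

6048/28561


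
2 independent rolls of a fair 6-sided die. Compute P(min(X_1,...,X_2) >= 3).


P(min >= 3) = P(all X_i >= 3) = (P(X_1 >= 3))^2
= (4/6)^2 = (2/3)^2 = 4/9

4/9


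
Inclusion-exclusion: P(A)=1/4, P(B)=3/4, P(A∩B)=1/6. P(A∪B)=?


P(A∪B) = P(A) + P(B) - P(A∩B)
= 1/4 + 3/4 - 1/6 = 5/6

5/6


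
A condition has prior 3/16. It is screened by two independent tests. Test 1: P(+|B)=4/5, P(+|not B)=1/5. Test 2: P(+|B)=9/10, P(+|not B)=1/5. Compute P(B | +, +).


After test 1: P(+) = 4/5*3/16 + 1/5*13/16 = 5/16
P(B|+) = (3/20)/(5/16) = 12/25
After test 2 (use post1 as new prior): P(+) = 9/10*12/25 + 1/5*13/25 = 67/125
P(B|+,+) = (54/125)/(67/125) = 54/67

54/67


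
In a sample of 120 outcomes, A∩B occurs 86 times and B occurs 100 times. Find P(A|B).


P(A|B) = P(A∩B)/P(B) = (86/120)/(100/120) = 86/100 = 43/50

43/50


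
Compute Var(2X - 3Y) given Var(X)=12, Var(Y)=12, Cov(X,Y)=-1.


Var(2X - 3Y) = 2^2*Var(X) + (-3)^2*Var(Y) + 2*2*(-3)*Cov(X,Y)
= 4*12 + 9*12 - 12*(-1)
= 48 + 108 + 12 = 168

168


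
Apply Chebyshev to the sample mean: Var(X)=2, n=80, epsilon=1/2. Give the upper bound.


Var(Xbar) = Var(X)/n = 2/80
Chebyshev: P(|Xbar-mu| >= 1/2) <= Var(Xbar)/(1/2)^2 = (1/40)/(1/4) = 1/10

1/10


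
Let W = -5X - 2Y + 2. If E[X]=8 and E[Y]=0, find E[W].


E[-5X - 2Y + 2] = -5*E[X] - 2*E[Y] + 2
= (-5)*(8) + (-2)*(0) + (2)
= -40 + 0 + 2 = -38

-38


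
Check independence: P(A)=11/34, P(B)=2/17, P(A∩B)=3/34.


P(A)*P(B) = 11/34*2/17 = 11/289
P(A∩B) = 3/34 != 11/289, so not independent

No, A and B are not independent


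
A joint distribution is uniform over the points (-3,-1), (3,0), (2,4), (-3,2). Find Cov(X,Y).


E[X]=-1/4, E[Y]=5/4, E[XY]=5/4
Cov(X,Y) = E[XY] - E[X]E[Y] = 5/4 + 1/4*5/4 = 25/16

25/16


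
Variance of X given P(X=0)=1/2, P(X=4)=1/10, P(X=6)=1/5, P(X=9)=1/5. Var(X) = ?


E[X] = 17/5, E[X^2] = 25
Var(X) = E[X^2] - (E[X])^2 = 25 - (17/5)^2 = 336/25

336/25


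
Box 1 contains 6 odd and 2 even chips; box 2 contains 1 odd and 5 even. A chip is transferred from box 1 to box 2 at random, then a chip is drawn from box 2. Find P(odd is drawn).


P(transfer odd) = 6/8 = 3/4; P(transfer even) = 1/4
If odd transferred: Urn II has 2 odd of 7, so P(odd|odd moved) = 2/7
If even transferred: Urn II has 1 odd of 7, so P(odd|even moved) = 1/7
By total probability: P(odd) = 3/4*2/7 + 1/4*1/7 = 1/4

1/4


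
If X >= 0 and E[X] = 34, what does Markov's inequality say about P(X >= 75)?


Markov: P(X >= a) <= E[X]/a
P(X >= 75) <= 34/75

34/75


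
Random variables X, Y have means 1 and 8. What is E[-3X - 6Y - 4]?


E[-3X - 6Y - 4] = -3*E[X] - 6*E[Y] - 4
= (-3)*(1) + (-6)*(8) + (-4)
= -3 - 48 - 4 = -55

-55


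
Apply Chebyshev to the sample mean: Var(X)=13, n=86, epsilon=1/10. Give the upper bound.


Var(Xbar) = Var(X)/n = 13/86
Chebyshev: P(|Xbar-mu| >= 1/10) <= Var(Xbar)/(1/10)^2 = (13/86)/(1/100) = 650/43
Bound exceeds 1, so trivial bound: 1

1


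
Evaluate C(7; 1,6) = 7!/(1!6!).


7! = 5040
Denominator: 1!=1 * 6!=720
Coefficient = 5040 / 720 = 7

7


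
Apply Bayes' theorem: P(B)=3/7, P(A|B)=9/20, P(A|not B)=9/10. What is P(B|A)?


P(A) = P(A|B)P(B) + P(A|B')P(B') = 9/20*3/7 + 9/10*4/7 = 99/140
P(B|A) = P(A|B)P(B)/P(A) = (27/140)/(99/140) = 3/11

3/11


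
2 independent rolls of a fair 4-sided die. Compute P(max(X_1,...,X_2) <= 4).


P(max <= 4) = P(all X_i <= 4) = (P(X_1 <= 4))^2
= (4/4)^2 = 1^2 = 1

1


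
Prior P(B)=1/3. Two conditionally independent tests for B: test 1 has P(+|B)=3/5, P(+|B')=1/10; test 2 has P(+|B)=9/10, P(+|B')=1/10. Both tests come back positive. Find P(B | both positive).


After test 1: P(+) = 3/5*1/3 + 1/10*2/3 = 4/15
P(B|+) = (1/5)/(4/15) = 3/4
After test 2 (use post1 as new prior): P(+) = 9/10*3/4 + 1/10*1/4 = 7/10
P(B|+,+) = (27/40)/(7/10) = 27/28

27/28


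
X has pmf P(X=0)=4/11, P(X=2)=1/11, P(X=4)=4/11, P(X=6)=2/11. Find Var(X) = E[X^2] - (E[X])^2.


E[X] = 30/11, E[X^2] = 140/11
Var(X) = E[X^2] - (E[X])^2 = 140/11 - (30/11)^2 = 640/121

640/121


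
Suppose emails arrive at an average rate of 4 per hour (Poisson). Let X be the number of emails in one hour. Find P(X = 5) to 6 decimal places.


P(X=5) = e^(-4) * 4^5 / 5!
≈ 0.01831563889 * 1024 / 120
≈ 0.156293

0.156293


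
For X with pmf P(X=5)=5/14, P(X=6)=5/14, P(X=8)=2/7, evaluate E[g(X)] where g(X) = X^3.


E[X^3] = sum(g(x)*P(x))
= 125*5/14 + 216*5/14 + 512*2/7
= 3753/14

3753/14


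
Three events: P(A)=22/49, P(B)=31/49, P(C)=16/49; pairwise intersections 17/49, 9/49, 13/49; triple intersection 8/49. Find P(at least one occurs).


P(A∪B∪C) = P(A)+P(B)+P(C) - P(AB)-P(AC)-P(BC) + P(ABC)
= 22/49+31/49+16/49 - 17/49-9/49-13/49 + 8/49
= 38/49

38/49


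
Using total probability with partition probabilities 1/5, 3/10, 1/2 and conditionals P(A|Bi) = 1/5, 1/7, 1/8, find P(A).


P(A) = P(A|B1)P(B1) + P(A|B2)P(B2) + P(A|B3)P(B3)
= 1/5*1/5 + 1/7*3/10 + 1/8*1/2
= 1/25 + 3/70 + 1/16 = 407/2800

407/2800


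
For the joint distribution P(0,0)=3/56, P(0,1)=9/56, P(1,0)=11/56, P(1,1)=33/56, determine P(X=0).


P(X=0) = P(0,0)+P(0,1) = 3/56 + 9/56 = 12/56 = 3/14

3/14


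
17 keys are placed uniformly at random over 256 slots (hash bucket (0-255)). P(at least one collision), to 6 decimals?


P(all different) = prod((256-i)/256 for i=0..16) = 0.580976
P(at least one match) = 1 - 0.580976 = 0.419024

0.419024


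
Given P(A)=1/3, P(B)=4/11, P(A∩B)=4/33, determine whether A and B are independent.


P(A)*P(B) = 1/3*4/11 = 4/33
P(A∩B) = 4/33, which equals P(A)P(B), so independent

Yes, A and B are independent


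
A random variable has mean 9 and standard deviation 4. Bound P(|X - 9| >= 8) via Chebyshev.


k = 8/4 = 2
Chebyshev: P(|X-mu| >= k*sigma) <= 1/k^2 = 1/2^2 = 1/4

1/4


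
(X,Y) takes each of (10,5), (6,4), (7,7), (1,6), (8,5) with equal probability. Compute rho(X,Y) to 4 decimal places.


Cov(X,Y) = -0.7600, Var(X) = 9.0400, Var(Y) = 1.0400
rho = Cov/(sqrt(VarX)*sqrt(VarY)) = -0.2479

-0.2479


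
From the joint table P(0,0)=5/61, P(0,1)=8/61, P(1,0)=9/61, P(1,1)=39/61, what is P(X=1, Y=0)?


Read from table: P(X=1, Y=0) = 9/61

9/61


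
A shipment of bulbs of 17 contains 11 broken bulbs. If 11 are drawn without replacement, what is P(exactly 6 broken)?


P(X=6) = C(11,6)*C(6,5) / C(17,11)
= 462*6 / 12376
= 2772/12376 = 99/442

99/442


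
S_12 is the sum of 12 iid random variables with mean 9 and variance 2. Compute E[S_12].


E[S_n] = n*E[X_1] = 12*9 = 108

108


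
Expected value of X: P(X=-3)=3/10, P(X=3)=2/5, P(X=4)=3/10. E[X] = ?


E[X] = sum(x * P(x))
= -3*3/10 + 3*2/5 + 4*3/10
= 3/2

3/2


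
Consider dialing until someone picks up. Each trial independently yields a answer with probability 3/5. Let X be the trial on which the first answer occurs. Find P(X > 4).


P(X > 4) = P(first 4 trials all fail) = (1-p)^4 = (2/5)^4 = 16/625

16/625


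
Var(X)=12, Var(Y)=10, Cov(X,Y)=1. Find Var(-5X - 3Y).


Var(-5X - 3Y) = (-5)^2*Var(X) + (-3)^2*Var(Y) + 2*(-5)*(-3)*Cov(X,Y)
= 25*12 + 9*10 + 30*1
= 300 + 90 + 30 = 420

420


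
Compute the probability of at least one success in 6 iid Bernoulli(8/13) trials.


P(at least one) = 1 - P(none)
P(none) = (1 - 8/13)^6 = (5/13)^6 = 15625/4826809
P(at least one) = 1 - 15625/4826809 = 4811184/4826809

4811184/4826809


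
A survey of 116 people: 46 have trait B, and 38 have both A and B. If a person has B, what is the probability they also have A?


P(A|B) = P(A∩B)/P(B) = (38/116)/(46/116) = 38/46 = 19/23

19/23


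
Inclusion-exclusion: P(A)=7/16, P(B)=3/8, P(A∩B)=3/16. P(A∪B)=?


P(A∪B) = P(A) + P(B) - P(A∩B)
= 7/16 + 3/8 - 3/16 = 5/8

5/8


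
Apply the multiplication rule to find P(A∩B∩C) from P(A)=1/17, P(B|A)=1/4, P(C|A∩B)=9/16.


P(A∩B∩C) = P(A) * P(B|A) * P(C|A∩B)
= 1/17 * 1/4 * 9/16
= 1/68 * 9/16 = 9/1088

9/1088


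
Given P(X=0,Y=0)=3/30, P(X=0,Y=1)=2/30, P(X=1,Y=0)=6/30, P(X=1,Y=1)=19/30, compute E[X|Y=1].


P(Y=1) = 21/30
E[X|Y=1] = (0*2 + 1*19)/21 = 19/21

19/21


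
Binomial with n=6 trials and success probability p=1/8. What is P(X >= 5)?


P(X>=5) = P(X=5) + P(X=6)
= 21/131072 + 1/262144
= 43/262144

43/262144


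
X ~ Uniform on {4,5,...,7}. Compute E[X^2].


E[X^2] = (1/4) * sum(x^2 for x=4..7)
= 126/4 = 63/2

63/2


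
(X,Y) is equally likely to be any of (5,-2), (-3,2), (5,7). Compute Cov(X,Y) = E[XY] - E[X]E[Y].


E[X]=7/3, E[Y]=7/3, E[XY]=19/3
Cov(X,Y) = E[XY] - E[X]E[Y] = 19/3 - 7/3*7/3 = 8/9

8/9


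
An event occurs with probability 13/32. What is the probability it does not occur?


P(A') = 1 - P(A) = 1 - 13/32 = 19/32

19/32


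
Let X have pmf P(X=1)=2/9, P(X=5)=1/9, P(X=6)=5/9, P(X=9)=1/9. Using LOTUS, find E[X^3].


E[X^3] = sum(g(x)*P(x))
= 1*2/9 + 125*1/9 + 216*5/9 + 729*1/9
= 1936/9

1936/9


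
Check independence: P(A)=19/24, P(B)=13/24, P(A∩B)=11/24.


P(A)*P(B) = 19/24*13/24 = 247/576
P(A∩B) = 11/24 != 247/576, so not independent

No, A and B are not independent


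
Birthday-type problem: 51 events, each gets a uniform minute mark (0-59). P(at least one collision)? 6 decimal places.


P(all different) = prod((60-i)/60 for i=0..50) = 0.000000
P(at least one match) = 1 - 0.000000 = 1.000000

1.000000


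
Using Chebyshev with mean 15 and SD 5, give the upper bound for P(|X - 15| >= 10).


k = 10/5 = 2
Chebyshev: P(|X-mu| >= k*sigma) <= 1/k^2 = 1/2^2 = 1/4

1/4


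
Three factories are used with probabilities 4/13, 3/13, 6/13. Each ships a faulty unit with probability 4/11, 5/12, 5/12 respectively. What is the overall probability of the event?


P(A) = P(A|B1)P(B1) + P(A|B2)P(B2) + P(A|B3)P(B3)
= 4/11*4/13 + 5/12*3/13 + 5/12*6/13
= 16/143 + 5/52 + 5/26 = 229/572

229/572


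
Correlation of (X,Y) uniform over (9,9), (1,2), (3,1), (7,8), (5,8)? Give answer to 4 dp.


Cov(X,Y) = 8.4000, Var(X) = 8.0000, Var(Y) = 11.4400
rho = Cov/(sqrt(VarX)*sqrt(VarY)) = 0.8781

0.8781


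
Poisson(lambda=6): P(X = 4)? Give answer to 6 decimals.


P(X=4) = e^(-6) * 6^4 / 4!
≈ 0.002478752177 * 1296 / 24
≈ 0.133853

0.133853


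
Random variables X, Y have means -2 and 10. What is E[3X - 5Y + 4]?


E[3X - 5Y + 4] = 3*E[X] - 5*E[Y] + 4
= (3)*(-2) + (-5)*(10) + (4)
= -6 - 50 + 4 = -52

-52


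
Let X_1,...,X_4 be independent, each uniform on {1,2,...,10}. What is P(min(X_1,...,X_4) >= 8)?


P(min >= 8) = P(all X_i >= 8) = (P(X_1 >= 8))^4
= (3/10)^4 = 81/10000

81/10000


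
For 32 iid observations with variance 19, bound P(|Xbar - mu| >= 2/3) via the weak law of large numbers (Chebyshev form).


Var(Xbar) = Var(X)/n = 19/32
Chebyshev: P(|Xbar-mu| >= 2/3) <= Var(Xbar)/(2/3)^2 = (19/32)/(4/9) = 171/128
Bound exceeds 1, so trivial bound: 1

1


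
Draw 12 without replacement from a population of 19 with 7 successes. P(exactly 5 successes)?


P(X=5) = C(7,5)*C(12,7) / C(19,12)
= 21*792 / 50388
= 16632/50388 = 1386/4199

1386/4199


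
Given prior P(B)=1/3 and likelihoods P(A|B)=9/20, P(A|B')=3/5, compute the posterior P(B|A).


P(A) = P(A|B)P(B) + P(A|B')P(B') = 9/20*1/3 + 3/5*2/3 = 11/20
P(B|A) = P(A|B)P(B)/P(A) = (3/20)/(11/20) = 3/11

3/11


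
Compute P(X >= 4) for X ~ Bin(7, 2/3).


P(X>=4) = P(X=4) + P(X=5) + P(X=6) + P(X=7)
= 560/2187 + 224/729 + 448/2187 + 128/2187
= 1808/2187

1808/2187


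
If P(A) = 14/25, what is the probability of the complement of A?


P(A') = 1 - P(A) = 1 - 14/25 = 11/25

11/25


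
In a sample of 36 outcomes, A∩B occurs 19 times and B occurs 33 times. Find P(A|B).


P(A|B) = P(A∩B)/P(B) = (19/36)/(33/36) = 19/33

19/33


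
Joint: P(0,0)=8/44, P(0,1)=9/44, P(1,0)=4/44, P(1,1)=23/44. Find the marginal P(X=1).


P(X=1) = P(1,0)+P(1,1) = 4/44 + 23/44 = 27/44

27/44


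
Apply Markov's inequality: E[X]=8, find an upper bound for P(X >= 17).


Markov: P(X >= a) <= E[X]/a
P(X >= 17) <= 8/17

8/17


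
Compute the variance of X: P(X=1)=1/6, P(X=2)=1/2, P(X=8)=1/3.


E[X] = 23/6, E[X^2] = 47/2
Var(X) = E[X^2] - (E[X])^2 = 47/2 - (23/6)^2 = 317/36

317/36


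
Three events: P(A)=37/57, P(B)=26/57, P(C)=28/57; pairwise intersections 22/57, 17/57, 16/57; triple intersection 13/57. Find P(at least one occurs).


P(A∪B∪C) = P(A)+P(B)+P(C) - P(AB)-P(AC)-P(BC) + P(ABC)
= 37/57+26/57+28/57 - 22/57-17/57-16/57 + 13/57
= 49/57

49/57


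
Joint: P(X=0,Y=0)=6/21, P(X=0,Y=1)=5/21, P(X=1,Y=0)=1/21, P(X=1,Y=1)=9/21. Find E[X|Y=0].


P(Y=0) = 7/21
E[X|Y=0] = (0*6 + 1*1)/7 = 1/7

1/7


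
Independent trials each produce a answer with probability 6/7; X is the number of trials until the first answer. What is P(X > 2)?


P(X > 2) = P(first 2 trials all fail) = (1-p)^2 = (1/7)^2 = 1/49

1/49


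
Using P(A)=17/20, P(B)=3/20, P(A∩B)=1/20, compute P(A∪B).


P(A∪B) = P(A) + P(B) - P(A∩B)
= 17/20 + 3/20 - 1/20 = 19/20

19/20


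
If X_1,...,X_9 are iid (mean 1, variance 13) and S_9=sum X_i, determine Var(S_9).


By independence, Var(S_n) = n*Var(X_1) = 9*13 = 117

117


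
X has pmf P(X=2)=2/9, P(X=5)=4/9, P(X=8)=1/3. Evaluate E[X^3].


E[X^3] = sum(x^3 * P(x))
= 8*2/9 + 125*4/9 + 512*1/3
= 228

228


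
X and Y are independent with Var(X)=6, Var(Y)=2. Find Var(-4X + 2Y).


Independence => Cov(X,Y)=0
Var(-4X + 2Y) = (-4)^2*Var(X) + 2^2*Var(Y)
= 16*6 + 4*2 = 104

104


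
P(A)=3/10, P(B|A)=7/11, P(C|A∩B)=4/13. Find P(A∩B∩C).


P(A∩B∩C) = P(A) * P(B|A) * P(C|A∩B)
= 3/10 * 7/11 * 4/13
= 21/110 * 4/13 = 42/715

42/715


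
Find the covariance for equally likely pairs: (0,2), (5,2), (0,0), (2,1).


E[X]=7/4, E[Y]=5/4, E[XY]=3
Cov(X,Y) = E[XY] - E[X]E[Y] = 3 - 7/4*5/4 = 13/16

13/16


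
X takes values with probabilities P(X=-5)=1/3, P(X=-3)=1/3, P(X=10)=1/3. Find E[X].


E[X] = sum(x * P(x))
= -5*1/3 - 3*1/3 + 10*1/3
= 2/3

2/3


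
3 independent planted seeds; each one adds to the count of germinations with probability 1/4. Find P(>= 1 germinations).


P(at least one) = 1 - P(none)
P(none) = (1 - 1/4)^3 = (3/4)^3 = 27/64
P(at least one) = 1 - 27/64 = 37/64

37/64


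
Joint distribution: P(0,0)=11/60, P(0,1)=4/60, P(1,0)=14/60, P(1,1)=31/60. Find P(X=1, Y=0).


Read from table: P(X=1, Y=0) = 14/60 = 7/30

7/30


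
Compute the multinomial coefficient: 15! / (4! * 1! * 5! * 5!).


15! = 1307674368000
Denominator: 4!=24 * 1!=1 * 5!=120 * 5!=120
Coefficient = 1307674368000 / 345600 = 3783780

3783780


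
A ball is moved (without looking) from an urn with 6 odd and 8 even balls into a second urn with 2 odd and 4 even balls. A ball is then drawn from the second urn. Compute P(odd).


P(transfer odd) = 6/14 = 3/7; P(transfer even) = 4/7
If odd transferred: Urn II has 3 odd of 7, so P(odd|odd moved) = 3/7
If even transferred: Urn II has 2 odd of 7, so P(odd|even moved) = 2/7
By total probability: P(odd) = 3/7*3/7 + 4/7*2/7 = 17/49

17/49


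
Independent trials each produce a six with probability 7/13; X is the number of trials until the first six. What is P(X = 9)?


P(X=9) = (1-p)^8 * p = (6/13)^8 * 7/13
= 1679616/815730721 * 7/13 = 11757312/10604499373

11757312/10604499373


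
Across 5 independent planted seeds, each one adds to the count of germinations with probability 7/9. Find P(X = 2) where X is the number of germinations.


P(X=2) = C(5,2) * p^2 * (1-p)^3
= 10 * 49/81 * 8/729
= 3920/59049

3920/59049


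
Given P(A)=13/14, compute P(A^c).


P(A') = 1 - P(A) = 1 - 13/14 = 1/14

1/14


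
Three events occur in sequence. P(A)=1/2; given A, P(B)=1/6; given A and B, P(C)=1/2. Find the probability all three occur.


P(A∩B∩C) = P(A) * P(B|A) * P(C|A∩B)
= 1/2 * 1/6 * 1/2
= 1/12 * 1/2 = 1/24

1/24


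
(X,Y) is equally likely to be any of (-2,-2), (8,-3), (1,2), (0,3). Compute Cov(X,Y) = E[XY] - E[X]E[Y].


E[X]=7/4, E[Y]=0, E[XY]=-9/2
Cov(X,Y) = E[XY] - E[X]E[Y] = -9/2 - 7/4*0 = -9/2

-9/2


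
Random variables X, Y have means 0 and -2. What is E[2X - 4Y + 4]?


E[2X - 4Y + 4] = 2*E[X] - 4*E[Y] + 4
= (2)*(0) + (-4)*(-2) + (4)
= 0 + 8 + 4 = 12

12


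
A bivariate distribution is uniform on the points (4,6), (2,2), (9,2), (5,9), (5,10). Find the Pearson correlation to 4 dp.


Cov(X,Y) = -0.8000, Var(X) = 5.2000, Var(Y) = 11.3600
rho = Cov/(sqrt(VarX)*sqrt(VarY)) = -0.1041

-0.1041


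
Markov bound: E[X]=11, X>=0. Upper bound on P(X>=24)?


Markov: P(X >= a) <= E[X]/a
P(X >= 24) <= 11/24

11/24


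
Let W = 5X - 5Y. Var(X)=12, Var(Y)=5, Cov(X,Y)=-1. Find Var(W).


Var(5X - 5Y) = 5^2*Var(X) + (-5)^2*Var(Y) + 2*5*(-5)*Cov(X,Y)
= 25*12 + 25*5 - 50*(-1)
= 300 + 125 + 50 = 475

475


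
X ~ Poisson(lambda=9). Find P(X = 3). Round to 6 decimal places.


P(X=3) = e^(-9) * 9^3 / 3!
≈ 0.0001234098041 * 729 / 6
≈ 0.014994

0.014994


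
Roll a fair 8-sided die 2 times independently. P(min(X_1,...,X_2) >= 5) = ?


P(min >= 5) = P(all X_i >= 5) = (P(X_1 >= 5))^2
= (4/8)^2 = (1/2)^2 = 1/4

1/4


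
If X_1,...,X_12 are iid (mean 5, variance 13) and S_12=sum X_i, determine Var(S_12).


By independence, Var(S_n) = n*Var(X_1) = 12*13 = 156

156


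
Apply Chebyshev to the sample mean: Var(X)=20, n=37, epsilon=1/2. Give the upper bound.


Var(Xbar) = Var(X)/n = 20/37
Chebyshev: P(|Xbar-mu| >= 1/2) <= Var(Xbar)/(1/2)^2 = (20/37)/(1/4) = 80/37
Bound exceeds 1, so trivial bound: 1

1


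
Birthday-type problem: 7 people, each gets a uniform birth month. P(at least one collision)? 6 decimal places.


P(all different) = prod((12-i)/12 for i=0..6) = 0.111400
P(at least one match) = 1 - 0.111400 = 0.888600

0.888600


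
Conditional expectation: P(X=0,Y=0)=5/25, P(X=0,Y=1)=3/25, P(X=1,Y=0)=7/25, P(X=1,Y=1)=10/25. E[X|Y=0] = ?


P(Y=0) = 12/25
E[X|Y=0] = (0*5 + 1*7)/12 = 7/12

7/12


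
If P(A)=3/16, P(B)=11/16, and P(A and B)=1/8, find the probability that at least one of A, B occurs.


P(A∪B) = P(A) + P(B) - P(A∩B)
= 3/16 + 11/16 - 1/8 = 3/4

3/4


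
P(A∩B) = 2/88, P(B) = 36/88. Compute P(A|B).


P(A|B) = P(A∩B)/P(B) = (2/88)/(36/88) = 2/36 = 1/18

1/18


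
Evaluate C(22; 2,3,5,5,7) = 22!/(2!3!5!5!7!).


22! = 1124000727777607680000
Denominator: 2!=2 * 3!=6 * 5!=120 * 5!=120 * 7!=5040
Coefficient = 1124000727777607680000 / 870912000 = 1290601952640

1290601952640


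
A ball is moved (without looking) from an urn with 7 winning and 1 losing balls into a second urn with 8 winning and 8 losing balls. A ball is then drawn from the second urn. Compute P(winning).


P(transfer winning) = 7/8; P(transfer losing) = 1/8
If winning transferred: Urn II has 9 winning of 17, so P(winning|winning moved) = 9/17
If losing transferred: Urn II has 8 winning of 17, so P(winning|losing moved) = 8/17
By total probability: P(winning) = 7/8*9/17 + 1/8*8/17 = 71/136

71/136


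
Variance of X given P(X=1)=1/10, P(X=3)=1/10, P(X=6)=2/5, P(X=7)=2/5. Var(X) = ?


E[X] = 28/5, E[X^2] = 35
Var(X) = E[X^2] - (E[X])^2 = 35 - (28/5)^2 = 91/25

91/25


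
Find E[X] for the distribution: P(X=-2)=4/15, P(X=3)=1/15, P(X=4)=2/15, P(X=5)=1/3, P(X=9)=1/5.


E[X] = sum(x * P(x))
= -2*4/15 + 3*1/15 + 4*2/15 + 5*1/3 + 9*1/5
= 11/3

11/3


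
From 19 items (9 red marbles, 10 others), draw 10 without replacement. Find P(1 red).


P(X=1) = C(9,1)*C(10,9) / C(19,10)
= 9*10 / 92378
= 90/92378 = 45/46189

45/46189


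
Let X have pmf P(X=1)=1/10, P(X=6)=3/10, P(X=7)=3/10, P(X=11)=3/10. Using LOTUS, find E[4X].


E[4X] = sum(g(x)*P(x))
= 4*1/10 + 24*3/10 + 28*3/10 + 44*3/10
= 146/5

146/5


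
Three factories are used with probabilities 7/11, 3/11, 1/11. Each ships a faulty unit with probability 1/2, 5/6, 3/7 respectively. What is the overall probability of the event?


P(A) = P(A|B1)P(B1) + P(A|B2)P(B2) + P(A|B3)P(B3)
= 1/2*7/11 + 5/6*3/11 + 3/7*1/11
= 7/22 + 5/22 + 3/77 = 45/77

45/77


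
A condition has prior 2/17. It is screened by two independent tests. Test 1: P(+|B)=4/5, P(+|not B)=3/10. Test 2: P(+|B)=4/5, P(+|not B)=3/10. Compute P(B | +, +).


After test 1: P(+) = 4/5*2/17 + 3/10*15/17 = 61/170
P(B|+) = (8/85)/(61/170) = 16/61
After test 2 (use post1 as new prior): P(+) = 4/5*16/61 + 3/10*45/61 = 263/610
P(B|+,+) = (64/305)/(263/610) = 128/263

128/263


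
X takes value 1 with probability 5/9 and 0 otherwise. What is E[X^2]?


For Bernoulli: X in {0,1}
E[X^2] = 0^2*(1-5/9) + 1^2*5/9 = 5/9

5/9


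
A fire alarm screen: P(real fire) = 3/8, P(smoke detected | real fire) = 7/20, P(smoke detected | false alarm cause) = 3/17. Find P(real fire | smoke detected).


P(A) = P(A|B)P(B) + P(A|B')P(B') = 7/20*3/8 + 3/17*5/8 = 657/2720
P(B|A) = P(A|B)P(B)/P(A) = (21/160)/(657/2720) = 119/219

119/219


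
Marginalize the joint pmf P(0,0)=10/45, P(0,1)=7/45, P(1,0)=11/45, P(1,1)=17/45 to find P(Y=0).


P(Y=0) = P(0,0)+P(1,0) = 10/45 + 11/45 = 21/45 = 7/15

7/15
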